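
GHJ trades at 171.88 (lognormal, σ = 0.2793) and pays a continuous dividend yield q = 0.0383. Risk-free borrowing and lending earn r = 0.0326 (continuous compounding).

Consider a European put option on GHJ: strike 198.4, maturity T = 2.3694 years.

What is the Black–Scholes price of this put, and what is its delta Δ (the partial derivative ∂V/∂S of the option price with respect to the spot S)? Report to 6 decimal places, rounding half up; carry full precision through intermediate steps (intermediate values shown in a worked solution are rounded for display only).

price = 44.206191
Δ = -0.511144

σ√T = 0.2793·√2.3694 = 0.429922
d₁ = (ln(S/K) + (r−q+σ²/2)T) / (σ√T) = (ln(171.88/198.4) + (0.0326−0.0383+0.2793²/2)·2.3694) / 0.429922 = (-0.143489 + 0.078911) / 0.429922 = -0.150207
d₂ = d₁ − σ√T = -0.150207 − 0.429922 = -0.580130
e^{−rT} = 0.925665
e^{−qT} = 0.913248
N(−d₁) = 0.559700,  N(−d₂) = 0.719086
Put price V = K·e^{−rT}·N(−d₂) − S·e^{−qT}·N(−d₁) = 132.061685 − 87.855493 = 44.206191
Δ = −e^{−qT}·N(−d₁) = -0.511144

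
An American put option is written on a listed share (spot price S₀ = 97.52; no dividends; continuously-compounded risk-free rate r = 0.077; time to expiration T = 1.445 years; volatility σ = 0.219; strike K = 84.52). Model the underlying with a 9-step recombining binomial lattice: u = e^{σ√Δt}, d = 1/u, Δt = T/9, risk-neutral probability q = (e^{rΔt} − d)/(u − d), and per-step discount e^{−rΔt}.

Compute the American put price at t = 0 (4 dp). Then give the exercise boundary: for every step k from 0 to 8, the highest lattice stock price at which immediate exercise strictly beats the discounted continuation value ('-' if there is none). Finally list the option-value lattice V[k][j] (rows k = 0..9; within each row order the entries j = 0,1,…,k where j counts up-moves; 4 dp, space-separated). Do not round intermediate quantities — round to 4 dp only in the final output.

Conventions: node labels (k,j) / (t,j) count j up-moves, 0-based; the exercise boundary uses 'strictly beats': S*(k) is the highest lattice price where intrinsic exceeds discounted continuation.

params: Δt=0.16056 u=1.09172 d=0.91599 q=0.54886 e^(-rΔt)=0.98771
t_9 payoffs: 40.2508 31.7579 21.6356 9.5715 0.0000 0.0000 0.0000 0.0000 0.0000 0.0000
t_8: node(8,0) S=48.3295 payoff=36.1905 vs cont=35.1520 → 36.1905 [stop]  node(8,1) S=57.6013 payoff=26.9187 vs cont=25.8802 → 26.9187 [stop]  node(8,2) S=68.6520 payoff=15.8680 vs cont=14.8296 → 15.8680 [stop]  node(8,3) S=81.8226 payoff=2.6974 vs cont=4.2650 → 4.2650 [wait]  node(8,4) S=97.5200 payoff=0.0000 vs cont=0.0000 → 0.0000 [wait]  node(8,5) S=116.2289 payoff=0.0000 vs cont=0.0000 → 0.0000 [wait]  node(8,6) S=138.5270 payoff=0.0000 vs cont=0.0000 → 0.0000 [wait]  node(8,7) S=165.1029 payoff=0.0000 vs cont=0.0000 → 0.0000 [wait]  node(8,8) S=196.7774 payoff=0.0000 vs cont=0.0000 → 0.0000 [wait]  ⇒ S*(8)=68.6520
t_7: node(7,0) S=52.7621 payoff=31.7579 vs cont=30.7194 → 31.7579 [stop]  node(7,1) S=62.8844 payoff=21.6356 vs cont=20.5972 → 21.6356 [stop]  node(7,2) S=74.9485 payoff=9.5715 vs cont=9.3828 → 9.5715 [stop]  node(7,3) S=89.3272 payoff=0.0000 vs cont=1.9004 → 1.9004 [wait]  node(7,4) S=106.4643 payoff=0.0000 vs cont=0.0000 → 0.0000 [wait]  node(7,5) S=126.8891 payoff=0.0000 vs cont=0.0000 → 0.0000 [wait]  node(7,6) S=151.2323 payoff=0.0000 vs cont=0.0000 → 0.0000 [wait]  node(7,7) S=180.2457 payoff=0.0000 vs cont=0.0000 → 0.0000 [wait]  ⇒ S*(7)=74.9485
t_6: node(6,0) S=57.6013 payoff=26.9187 vs cont=25.8802 → 26.9187 [stop]  node(6,1) S=68.6520 payoff=15.8680 vs cont=14.8296 → 15.8680 [stop]  node(6,2) S=81.8226 payoff=2.6974 vs cont=5.2952 → 5.2952 [wait]  node(6,3) S=97.5200 payoff=0.0000 vs cont=0.8468 → 0.8468 [wait]  node(6,4) S=116.2289 payoff=0.0000 vs cont=0.0000 → 0.0000 [wait]  node(6,5) S=138.5270 payoff=0.0000 vs cont=0.0000 → 0.0000 [wait]  node(6,6) S=165.1029 payoff=0.0000 vs cont=0.0000 → 0.0000 [wait]  ⇒ S*(6)=68.6520
t_5: node(5,0) S=62.8844 payoff=21.6356 vs cont=20.5972 → 21.6356 [stop]  node(5,1) S=74.9485 payoff=9.5715 vs cont=9.9414 → 9.9414 [wait]  node(5,2) S=89.3272 payoff=0.0000 vs cont=2.8186 → 2.8186 [wait]  node(5,3) S=106.4643 payoff=0.0000 vs cont=0.3773 → 0.3773 [wait]  node(5,4) S=126.8891 payoff=0.0000 vs cont=0.0000 → 0.0000 [wait]  node(5,5) S=151.2323 payoff=0.0000 vs cont=0.0000 → 0.0000 [wait]  ⇒ S*(5)=62.8844
t_4: node(4,0) S=68.6520 payoff=15.8680 vs cont=15.0301 → 15.8680 [stop]  node(4,1) S=81.8226 payoff=2.6974 vs cont=5.9578 → 5.9578 [wait]  node(4,2) S=97.5200 payoff=0.0000 vs cont=1.4605 → 1.4605 [wait]  node(4,3) S=116.2289 payoff=0.0000 vs cont=0.1681 → 0.1681 [wait]  node(4,4) S=138.5270 payoff=0.0000 vs cont=0.0000 → 0.0000 [wait]  ⇒ S*(4)=68.6520
t_3: node(3,0) S=74.9485 payoff=9.5715 vs cont=10.3005 → 10.3005 [wait]  node(3,1) S=89.3272 payoff=0.0000 vs cont=3.4465 → 3.4465 [wait]  node(3,2) S=106.4643 payoff=0.0000 vs cont=0.7419 → 0.7419 [wait]  node(3,3) S=126.8891 payoff=0.0000 vs cont=0.0749 → 0.0749 [wait]  ⇒ S*(3)=-
t_2: node(2,0) S=81.8226 payoff=2.6974 vs cont=6.4583 → 6.4583 [wait]  node(2,1) S=97.5200 payoff=0.0000 vs cont=1.9380 → 1.9380 [wait]  node(2,2) S=116.2289 payoff=0.0000 vs cont=0.3712 → 0.3712 [wait]  ⇒ S*(2)=-
t_1: node(1,0) S=89.3272 payoff=0.0000 vs cont=3.9284 → 3.9284 [wait]  node(1,1) S=106.4643 payoff=0.0000 vs cont=1.0648 → 1.0648 [wait]  ⇒ S*(1)=-
t_0: node(0,0) S=97.5200 payoff=0.0000 vs cont=2.3277 → 2.3277 [wait]  ⇒ S*(0)=-

price = 2.3277
boundary = - - - - 68.6520 62.8844 68.6520 74.9485 68.6520
tree:
2.3277
3.9284 1.0648
6.4583 1.9380 0.3712
10.3005 3.4465 0.7419 0.0749
15.8680 5.9578 1.4605 0.1681 0.0000
21.6356 9.9414 2.8186 0.3773 0.0000 0.0000
26.9187 15.8680 5.2952 0.8468 0.0000 0.0000 0.0000
31.7579 21.6356 9.5715 1.9004 0.0000 0.0000 0.0000 0.0000
36.1905 26.9187 15.8680 4.2650 0.0000 0.0000 0.0000 0.0000 0.0000
40.2508 31.7579 21.6356 9.5715 0.0000 0.0000 0.0000 0.0000 0.0000 0.0000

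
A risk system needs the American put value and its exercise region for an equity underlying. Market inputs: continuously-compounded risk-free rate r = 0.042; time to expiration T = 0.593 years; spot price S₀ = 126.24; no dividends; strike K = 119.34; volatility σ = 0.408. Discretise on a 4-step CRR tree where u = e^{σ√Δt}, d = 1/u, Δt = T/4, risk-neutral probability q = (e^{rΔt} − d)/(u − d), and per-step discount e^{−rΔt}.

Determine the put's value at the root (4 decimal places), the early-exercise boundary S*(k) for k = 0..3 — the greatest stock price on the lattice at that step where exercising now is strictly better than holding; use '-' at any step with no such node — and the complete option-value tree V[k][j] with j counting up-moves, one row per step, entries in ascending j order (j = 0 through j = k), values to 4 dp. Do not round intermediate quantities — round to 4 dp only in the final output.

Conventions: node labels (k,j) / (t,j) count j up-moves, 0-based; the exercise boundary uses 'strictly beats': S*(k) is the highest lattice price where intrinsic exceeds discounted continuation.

price = 10.9227
boundary = - - - 78.7994
tree:
10.9227
17.7078 3.7319
27.6160 7.2300 0.0000
40.5406 14.0071 0.0000 0.0000
51.9961 27.1365 0.0000 0.0000 0.0000

params: Δt=0.14825 u=1.17010 d=0.85462 q=0.48061 e^(-rΔt)=0.99379
t_4 payoffs: 51.9961 27.1365 0.0000 0.0000 0.0000
t_3: node(3,0) S=78.7994 payoff=40.5406 vs cont=39.7999 → 40.5406 [stop]  node(3,1) S=107.8878 payoff=11.4522 vs cont=14.0071 → 14.0071 [wait]  node(3,2) S=147.7140 payoff=0.0000 vs cont=0.0000 → 0.0000 [wait]  node(3,3) S=202.2419 payoff=0.0000 vs cont=0.0000 → 0.0000 [wait]  ⇒ S*(3)=78.7994
t_2: node(2,0) S=92.2035 payoff=27.1365 vs cont=27.6160 → 27.6160 [wait]  node(2,1) S=126.2400 payoff=0.0000 vs cont=7.2300 → 7.2300 [wait]  node(2,2) S=172.8409 payoff=0.0000 vs cont=0.0000 → 0.0000 [wait]  ⇒ S*(2)=-
t_1: node(1,0) S=107.8878 payoff=11.4522 vs cont=17.7078 → 17.7078 [wait]  node(1,1) S=147.7140 payoff=0.0000 vs cont=3.7319 → 3.7319 [wait]  ⇒ S*(1)=-
t_0: node(0,0) S=126.2400 payoff=0.0000 vs cont=10.9227 → 10.9227 [wait]  ⇒ S*(0)=-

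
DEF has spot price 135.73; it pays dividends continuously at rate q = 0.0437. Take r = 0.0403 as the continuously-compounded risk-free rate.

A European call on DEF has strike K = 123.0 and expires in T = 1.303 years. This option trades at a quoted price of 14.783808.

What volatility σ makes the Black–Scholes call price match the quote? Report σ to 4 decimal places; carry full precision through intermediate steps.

sigma = 0.1383

At σ = 0.1383 the Black–Scholes value reproduces the quote:
σ√T = 0.1383·√1.303 = 0.157868
d₁ = (ln(S/K) + (r−q+σ²/2)T) / (σ√T) = (ln(135.73/123.0) + (0.0403−0.0437+0.1383²/2)·1.303) / 0.157868 = (0.098483 + 0.008031) / 0.157868 = 0.674704
d₂ = d₁ − σ√T = 0.674704 − 0.157868 = 0.516836
e^{−rT} = 0.948844
e^{−qT} = 0.944650
N(d₁) = 0.750068,  N(d₂) = 0.697365
V = S·e^{−qT}·N(d₁) − K·e^{−rT}·N(d₂) = 96.171705 − 81.387897 = 14.783808 (matching the quote); vega is positive throughout, so no other σ reproduces this price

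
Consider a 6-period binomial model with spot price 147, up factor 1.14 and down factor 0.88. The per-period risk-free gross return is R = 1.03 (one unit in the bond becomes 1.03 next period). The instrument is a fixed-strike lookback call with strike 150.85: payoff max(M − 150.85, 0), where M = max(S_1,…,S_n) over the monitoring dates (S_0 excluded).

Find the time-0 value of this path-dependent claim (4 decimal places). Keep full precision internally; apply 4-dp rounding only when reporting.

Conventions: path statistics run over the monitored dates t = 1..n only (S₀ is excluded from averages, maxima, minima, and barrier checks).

With p* = (R−d)/(u−d) = 0.5769, sum probability × payoff across the paths and divide by R^6.
Enumerate all 2^6 = 64 price paths (U = up ×1.14, D = down ×0.88); each path with k up-moves has probability p*^k·(1−p*)^(6−k).
DDDDDD: M=129.3600, payoff=0.0000, prob=0.005735
UDDDDD: M=167.5800, payoff=16.7300, prob=0.007820
DUDDDD: M=147.4704, payoff=0.0000, prob=0.007820
UUDDDD: M=191.0412, payoff=40.1912, prob=0.010664
DDUDDD: M=129.7740, payoff=0.0000, prob=0.007820
UDUDDD: M=168.1163, payoff=17.2663, prob=0.010664
DUUDDD: M=168.1163, payoff=17.2663, prob=0.010664
UUUDDD: M=217.7870, payoff=66.9370, prob=0.014542
DDDUDD: M=129.3600, payoff=0.0000, prob=0.007820
UDDUDD: M=167.5800, payoff=16.7300, prob=0.010664
DUDUDD: M=147.9423, payoff=0.0000, prob=0.010664
UUDUDD: M=191.6525, payoff=40.8025, prob=0.014542
DDUUDD: M=147.9423, payoff=0.0000, prob=0.010664
UDUUDD: M=191.6525, payoff=40.8025, prob=0.014542
DUUUDD: M=191.6525, payoff=40.8025, prob=0.014542
UUUUDD: M=248.2771, payoff=97.4271, prob=0.019829
DDDDUD: M=129.3600, payoff=0.0000, prob=0.007820
UDDDUD: M=167.5800, payoff=16.7300, prob=0.010664
DUDDUD: M=147.4704, payoff=0.0000, prob=0.010664
UUDDUD: M=191.0412, payoff=40.1912, prob=0.014542
DDUDUD: M=130.1892, payoff=0.0000, prob=0.010664
UDUDUD: M=168.6542, payoff=17.8042, prob=0.014542
DUUDUD: M=168.6542, payoff=17.8042, prob=0.014542
UUUDUD: M=218.4839, payoff=67.6339, prob=0.019829
DDDUUD: M=130.1892, payoff=0.0000, prob=0.010664
UDDUUD: M=168.6542, payoff=17.8042, prob=0.014542
DUDUUD: M=168.6542, payoff=17.8042, prob=0.014542
UUDUUD: M=218.4839, payoff=67.6339, prob=0.019829
DDUUUD: M=168.6542, payoff=17.8042, prob=0.014542
UDUUUD: M=218.4839, payoff=67.6339, prob=0.019829
DUUUUD: M=218.4839, payoff=67.6339, prob=0.019829
UUUUUD: M=283.0359, payoff=132.1859, prob=0.027040
DDDDDU: M=129.3600, payoff=0.0000, prob=0.007820
UDDDDU: M=167.5800, payoff=16.7300, prob=0.010664
DUDDDU: M=147.4704, payoff=0.0000, prob=0.010664
UUDDDU: M=191.0412, payoff=40.1912, prob=0.014542
DDUDDU: M=129.7740, payoff=0.0000, prob=0.010664
UDUDDU: M=168.1163, payoff=17.2663, prob=0.014542
DUUDDU: M=168.1163, payoff=17.2663, prob=0.014542
UUUDDU: M=217.7870, payoff=66.9370, prob=0.019829
DDDUDU: M=129.3600, payoff=0.0000, prob=0.010664
UDDUDU: M=167.5800, payoff=16.7300, prob=0.014542
DUDUDU: M=148.4157, payoff=0.0000, prob=0.014542
UUDUDU: M=192.2658, payoff=41.4158, prob=0.019829
DDUUDU: M=148.4157, payoff=0.0000, prob=0.014542
UDUUDU: M=192.2658, payoff=41.4158, prob=0.019829
DUUUDU: M=192.2658, payoff=41.4158, prob=0.019829
UUUUDU: M=249.0716, payoff=98.2216, prob=0.027040
DDDDUU: M=129.3600, payoff=0.0000, prob=0.010664
UDDDUU: M=167.5800, payoff=16.7300, prob=0.014542
DUDDUU: M=148.4157, payoff=0.0000, prob=0.014542
UUDDUU: M=192.2658, payoff=41.4158, prob=0.019829
DDUDUU: M=148.4157, payoff=0.0000, prob=0.014542
UDUDUU: M=192.2658, payoff=41.4158, prob=0.019829
DUUDUU: M=192.2658, payoff=41.4158, prob=0.019829
UUUDUU: M=249.0716, payoff=98.2216, prob=0.027040
DDDUUU: M=148.4157, payoff=0.0000, prob=0.014542
UDDUUU: M=192.2658, payoff=41.4158, prob=0.019829
DUDUUU: M=192.2658, payoff=41.4158, prob=0.019829
UUDUUU: M=249.0716, payoff=98.2216, prob=0.027040
DDUUUU: M=192.2658, payoff=41.4158, prob=0.019829
UDUUUU: M=249.0716, payoff=98.2216, prob=0.027040
DUUUUU: M=249.0716, payoff=98.2216, prob=0.027040
UUUUUU: M=322.6610, payoff=171.8110, prob=0.036873
Price = Σ prob·payoff / R^6 = 46.872588 / 1.194052 = 39.2551

price = 39.2551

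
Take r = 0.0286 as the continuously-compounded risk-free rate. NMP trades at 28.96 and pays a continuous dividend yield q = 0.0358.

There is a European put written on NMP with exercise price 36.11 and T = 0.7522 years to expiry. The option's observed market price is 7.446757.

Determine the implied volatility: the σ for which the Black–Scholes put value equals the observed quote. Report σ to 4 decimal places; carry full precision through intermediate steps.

At σ = 0.2101 the Black–Scholes value reproduces the quote:
σ√T = 0.2101·√0.7522 = 0.182219
d₁ = (ln(S/K) + (r−q+σ²/2)T) / (σ√T) = (ln(28.96/36.11) + (0.0286−0.0358+0.2101²/2)·0.7522) / 0.182219 = (-0.220654 + 0.011186) / 0.182219 = -1.149544
d₂ = d₁ − σ√T = -1.149544 − 0.182219 = -1.331763
e^{−rT} = 0.978717
e^{−qT} = 0.973431
N(−d₁) = 0.874834,  N(−d₂) = 0.908531
V = K·e^{−rT}·N(−d₂) − S·e^{−qT}·N(−d₁) = 32.108812 − 24.662055 = 7.446757 (the observed quote) — the price is monotone increasing in volatility, hence this σ is the only solution

sigma = 0.2101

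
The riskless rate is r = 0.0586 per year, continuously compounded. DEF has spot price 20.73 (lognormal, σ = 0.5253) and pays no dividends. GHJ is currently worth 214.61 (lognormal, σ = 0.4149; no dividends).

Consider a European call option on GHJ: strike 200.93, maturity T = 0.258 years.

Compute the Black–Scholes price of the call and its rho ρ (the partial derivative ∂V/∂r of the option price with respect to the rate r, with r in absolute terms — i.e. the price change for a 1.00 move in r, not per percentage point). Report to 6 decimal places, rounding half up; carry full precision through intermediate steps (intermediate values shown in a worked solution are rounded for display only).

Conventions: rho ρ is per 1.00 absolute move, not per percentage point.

σ√T = 0.4149·√0.258 = 0.210743
d₁ = (ln(S/K) + (r+σ²/2)T) / (σ√T) = (ln(214.61/200.93) + (0.0586+0.4149²/2)·0.258) / 0.210743 = (0.065866 + 0.037325) / 0.210743 = 0.489653
d₂ = d₁ − σ√T = 0.489653 − 0.210743 = 0.278910
e^{−rT} = 0.984995
N(d₁) = 0.687810,  N(d₂) = 0.609843
Call price V = S·N(d₁) − K·e^{−rT}·N(d₂) = 147.610956 − 120.697095 = 26.913861
ρ = K·T·e^{−rT}·N(d₂) = 31.139850

price = 26.913861
ρ = 31.139850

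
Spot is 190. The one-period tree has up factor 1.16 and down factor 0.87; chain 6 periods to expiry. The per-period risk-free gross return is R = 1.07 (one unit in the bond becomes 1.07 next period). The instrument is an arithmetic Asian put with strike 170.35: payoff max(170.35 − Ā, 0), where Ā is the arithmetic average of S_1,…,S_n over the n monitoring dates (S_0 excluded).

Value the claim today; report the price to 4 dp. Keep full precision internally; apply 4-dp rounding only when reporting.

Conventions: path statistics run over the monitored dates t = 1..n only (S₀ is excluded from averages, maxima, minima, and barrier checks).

price = 0.8334

No-arbitrage gives p* = (R−d)/(u−d) = 0.6897: enumerate every path, weight its payoff by its p*-probability, and discount by R^6.
Enumerate all 2^6 = 64 price paths (U = up ×1.16, D = down ×0.87); each path with k up-moves has probability p*^k·(1−p*)^(6−k).
DDDDDD: Ā=120.0277, payoff=50.3223, prob=0.000893
UDDDDD: Ā=160.0369, payoff=10.3131, prob=0.001985
DUDDDD: Ā=150.8536, payoff=19.4964, prob=0.001985
UUDDDD: Ā=201.1381, payoff=0.0000, prob=0.004412
DDUDDD: Ā=142.8641, payoff=27.4859, prob=0.001985
UDUDDD: Ā=190.4854, payoff=0.0000, prob=0.004412
DUUDDD: Ā=181.3021, payoff=0.0000, prob=0.004412
UUUDDD: Ā=241.7361, payoff=0.0000, prob=0.009805
DDDUDD: Ā=135.9132, payoff=34.4368, prob=0.001985
UDDUDD: Ā=181.2176, payoff=0.0000, prob=0.004412
DUDUDD: Ā=172.0343, payoff=0.0000, prob=0.004412
UUDUDD: Ā=229.3790, payoff=0.0000, prob=0.009805
DDUUDD: Ā=164.0448, payoff=6.3052, prob=0.004412
UDUUDD: Ā=218.7264, payoff=0.0000, prob=0.009805
DUUUDD: Ā=209.5430, payoff=0.0000, prob=0.009805
UUUUDD: Ā=279.3907, payoff=0.0000, prob=0.021788
DDDDUD: Ā=129.8660, payoff=40.4840, prob=0.001985
UDDDUD: Ā=173.1546, payoff=0.0000, prob=0.004412
DUDDUD: Ā=163.9713, payoff=6.3787, prob=0.004412
UUDDUD: Ā=218.6284, payoff=0.0000, prob=0.009805
DDUDUD: Ā=155.9818, payoff=14.3682, prob=0.004412
UDUDUD: Ā=207.9757, payoff=0.0000, prob=0.009805
DUUDUD: Ā=198.7924, payoff=0.0000, prob=0.009805
UUUDUD: Ā=265.0565, payoff=0.0000, prob=0.021788
DDDUUD: Ā=149.0309, payoff=21.3191, prob=0.004412
UDDUUD: Ā=198.7079, payoff=0.0000, prob=0.009805
DUDUUD: Ā=189.5245, payoff=0.0000, prob=0.009805
UUDUUD: Ā=252.6994, payoff=0.0000, prob=0.021788
DDUUUD: Ā=181.5350, payoff=0.0000, prob=0.009805
UDUUUD: Ā=242.0467, payoff=0.0000, prob=0.021788
DUUUUD: Ā=232.8634, payoff=0.0000, prob=0.021788
UUUUUD: Ā=310.4845, payoff=0.0000, prob=0.048418
DDDDDU: Ā=124.6048, payoff=45.7452, prob=0.001985
UDDDDU: Ā=166.1398, payoff=4.2102, prob=0.004412
DUDDDU: Ā=156.9565, payoff=13.3935, prob=0.004412
UUDDDU: Ā=209.2753, payoff=0.0000, prob=0.009805
DDUDDU: Ā=148.9670, payoff=21.3830, prob=0.004412
UDUDDU: Ā=198.6226, payoff=0.0000, prob=0.009805
DUUDDU: Ā=189.4393, payoff=0.0000, prob=0.009805
UUUDDU: Ā=252.5857, payoff=0.0000, prob=0.021788
DDDUDU: Ā=142.0161, payoff=28.3339, prob=0.004412
UDDUDU: Ā=189.3548, payoff=0.0000, prob=0.009805
DUDUDU: Ā=180.1715, payoff=0.0000, prob=0.009805
UUDUDU: Ā=240.2286, payoff=0.0000, prob=0.021788
DDUUDU: Ā=172.1820, payoff=0.0000, prob=0.009805
UDUUDU: Ā=229.5759, payoff=0.0000, prob=0.021788
DUUUDU: Ā=220.3926, payoff=0.0000, prob=0.021788
UUUUDU: Ā=293.8568, payoff=0.0000, prob=0.048418
DDDDUU: Ā=135.9688, payoff=34.3812, prob=0.004412
UDDDUU: Ā=181.2918, payoff=0.0000, prob=0.009805
DUDDUU: Ā=172.1085, payoff=0.0000, prob=0.009805
UUDDUU: Ā=229.4779, payoff=0.0000, prob=0.021788
DDUDUU: Ā=164.1190, payoff=6.2310, prob=0.009805
UDUDUU: Ā=218.8253, payoff=0.0000, prob=0.021788
DUUDUU: Ā=209.6419, payoff=0.0000, prob=0.021788
UUUDUU: Ā=279.5226, payoff=0.0000, prob=0.048418
DDDUUU: Ā=157.1681, payoff=13.1819, prob=0.009805
UDDUUU: Ā=209.5575, payoff=0.0000, prob=0.021788
DUDUUU: Ā=200.3741, payoff=0.0000, prob=0.021788
UUDUUU: Ā=267.1655, payoff=0.0000, prob=0.048418
DDUUUU: Ā=192.3846, payoff=0.0000, prob=0.021788
UDUUUU: Ā=256.5128, payoff=0.0000, prob=0.048418
DUUUUU: Ā=247.3295, payoff=0.0000, prob=0.048418
UUUUUU: Ā=329.7727, payoff=0.0000, prob=0.107595
Price = Σ prob·payoff / R^6 = 1.250759 / 1.500730 = 0.8334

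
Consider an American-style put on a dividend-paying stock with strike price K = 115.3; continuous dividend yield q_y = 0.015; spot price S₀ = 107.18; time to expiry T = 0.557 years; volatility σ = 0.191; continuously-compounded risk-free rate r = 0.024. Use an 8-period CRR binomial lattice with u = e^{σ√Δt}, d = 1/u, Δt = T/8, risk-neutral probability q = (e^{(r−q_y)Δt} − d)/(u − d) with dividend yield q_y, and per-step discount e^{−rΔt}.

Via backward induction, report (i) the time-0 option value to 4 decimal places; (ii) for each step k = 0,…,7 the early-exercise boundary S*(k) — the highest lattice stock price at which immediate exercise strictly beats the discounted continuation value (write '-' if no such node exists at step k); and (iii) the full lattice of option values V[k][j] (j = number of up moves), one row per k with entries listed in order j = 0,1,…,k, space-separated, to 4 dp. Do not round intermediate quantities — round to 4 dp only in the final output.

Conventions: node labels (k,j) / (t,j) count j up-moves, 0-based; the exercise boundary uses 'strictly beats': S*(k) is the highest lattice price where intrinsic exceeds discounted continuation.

params: Δt=0.06963 u=1.05169 d=0.95085 q=0.49362 e^(-rΔt)=0.99833
t_8 payoffs: 43.6837 36.0886 27.6881 18.3968 8.1200 0.0000 0.0000 0.0000 0.0000
t_7: node(7,0) S=75.3182 payoff=39.9818 vs cont=39.8679 → 39.9818 [stop]  node(7,1) S=83.3058 payoff=31.9942 vs cont=31.8887 → 31.9942 [stop]  node(7,2) S=92.1405 payoff=23.1595 vs cont=23.0632 → 23.1595 [stop]  node(7,3) S=101.9122 payoff=13.3878 vs cont=13.3017 → 13.3878 [stop]  node(7,4) S=112.7201 payoff=2.5799 vs cont=4.1049 → 4.1049 [wait]  node(7,5) S=124.6743 payoff=0.0000 vs cont=0.0000 → 0.0000 [wait]  node(7,6) S=137.8962 payoff=0.0000 vs cont=0.0000 → 0.0000 [wait]  node(7,7) S=152.5203 payoff=0.0000 vs cont=0.0000 → 0.0000 [wait]  ⇒ S*(7)=101.9122
t_6: node(6,0) S=79.2114 payoff=36.0886 vs cont=35.9788 → 36.0886 [stop]  node(6,1) S=87.6119 payoff=27.6881 vs cont=27.5871 → 27.6881 [stop]  node(6,2) S=96.9032 payoff=18.3968 vs cont=18.3054 → 18.3968 [stop]  node(6,3) S=107.1800 payoff=8.1200 vs cont=8.7909 → 8.7909 [wait]  node(6,4) S=118.5466 payoff=0.0000 vs cont=2.0752 → 2.0752 [wait]  node(6,5) S=131.1187 payoff=0.0000 vs cont=0.0000 → 0.0000 [wait]  node(6,6) S=145.0240 payoff=0.0000 vs cont=0.0000 → 0.0000 [wait]  ⇒ S*(6)=96.9032
t_5: node(5,0) S=83.3058 payoff=31.9942 vs cont=31.8887 → 31.9942 [stop]  node(5,1) S=92.1405 payoff=23.1595 vs cont=23.0632 → 23.1595 [stop]  node(5,2) S=101.9122 payoff=13.3878 vs cont=13.6323 → 13.6323 [wait]  node(5,3) S=112.7201 payoff=2.5799 vs cont=5.4668 → 5.4668 [wait]  node(5,4) S=124.6743 payoff=0.0000 vs cont=1.0491 → 1.0491 [wait]  node(5,5) S=137.8962 payoff=0.0000 vs cont=0.0000 → 0.0000 [wait]  ⇒ S*(5)=92.1405
t_4: node(4,0) S=87.6119 payoff=27.6881 vs cont=27.5871 → 27.6881 [stop]  node(4,1) S=96.9032 payoff=18.3968 vs cont=18.4259 → 18.4259 [wait]  node(4,2) S=107.1800 payoff=8.1200 vs cont=9.5856 → 9.5856 [wait]  node(4,3) S=118.5466 payoff=0.0000 vs cont=3.2806 → 3.2806 [wait]  node(4,4) S=131.1187 payoff=0.0000 vs cont=0.5303 → 0.5303 [wait]  ⇒ S*(4)=87.6119
t_3: node(3,0) S=92.1405 payoff=23.1595 vs cont=23.0775 → 23.1595 [stop]  node(3,1) S=101.9122 payoff=13.3878 vs cont=14.0387 → 14.0387 [wait]  node(3,2) S=112.7201 payoff=2.5799 vs cont=6.4625 → 6.4625 [wait]  node(3,3) S=124.6743 payoff=0.0000 vs cont=1.9198 → 1.9198 [wait]  ⇒ S*(3)=92.1405
t_2: node(2,0) S=96.9032 payoff=18.3968 vs cont=18.6261 → 18.6261 [wait]  node(2,1) S=107.1800 payoff=8.1200 vs cont=10.2818 → 10.2818 [wait]  node(2,2) S=118.5466 payoff=0.0000 vs cont=4.2131 → 4.2131 [wait]  ⇒ S*(2)=-
t_1: node(1,0) S=101.9122 payoff=13.3878 vs cont=14.4830 → 14.4830 [wait]  node(1,1) S=112.7201 payoff=2.5799 vs cont=7.2740 → 7.2740 [wait]  ⇒ S*(1)=-
t_0: node(0,0) S=107.1800 payoff=8.1200 vs cont=10.9062 → 10.9062 [wait]  ⇒ S*(0)=-

price = 10.9062
boundary = - - - 92.1405 87.6119 92.1405 96.9032 101.9122
tree:
10.9062
14.4830 7.2740
18.6261 10.2818 4.2131
23.1595 14.0387 6.4625 1.9198
27.6881 18.4259 9.5856 3.2806 0.5303
31.9942 23.1595 13.6323 5.4668 1.0491 0.0000
36.0886 27.6881 18.3968 8.7909 2.0752 0.0000 0.0000
39.9818 31.9942 23.1595 13.3878 4.1049 0.0000 0.0000 0.0000
43.6837 36.0886 27.6881 18.3968 8.1200 0.0000 0.0000 0.0000 0.0000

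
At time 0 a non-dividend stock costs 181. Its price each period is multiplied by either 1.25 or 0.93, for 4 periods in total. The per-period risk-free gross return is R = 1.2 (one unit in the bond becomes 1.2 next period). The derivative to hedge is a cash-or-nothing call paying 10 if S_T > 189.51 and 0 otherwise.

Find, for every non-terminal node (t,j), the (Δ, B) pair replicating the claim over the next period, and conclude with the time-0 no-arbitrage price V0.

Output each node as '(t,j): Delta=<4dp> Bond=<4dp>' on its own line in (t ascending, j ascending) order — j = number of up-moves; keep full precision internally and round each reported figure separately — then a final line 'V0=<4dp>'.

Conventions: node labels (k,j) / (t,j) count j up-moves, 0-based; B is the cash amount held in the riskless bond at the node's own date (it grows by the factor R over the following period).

No-arbitrage ⇒ martingale measure with p* = (R−d)/(u−d) = 0.8437.
Payoffs at expiry: V(4,0)=0.0000, V(4,1)=0.0000, V(4,2)=10.0000, V(4,3)=10.0000, V(4,4)=10.0000
  t=3,j=0: stock 145.5886 → up 181.9858 (V=0.0000), down 135.3974 (V=0.0000). Price 0.0000; hedge Δ=0.0000, bond B=0.0000.
  t=3,j=1: stock 195.6836 → up 244.6045 (V=10.0000), down 181.9858 (V=0.0000). Price 7.0312; hedge Δ=0.1597, bond B=-24.2188.
  t=3,j=2: stock 263.0156 → up 328.7695 (V=10.0000), down 244.6045 (V=10.0000). Price 8.3333; hedge Δ=0.0000, bond B=8.3333.
  t=3,j=3: stock 353.5156 → up 441.8945 (V=10.0000), down 328.7695 (V=10.0000). Price 8.3333; hedge Δ=0.0000, bond B=8.3333.
  t=2,j=0: stock 156.5469 → up 195.6836 (V=7.0312), down 145.5886 (V=0.0000). Price 4.9438; hedge Δ=0.1404, bond B=-17.0288.
  t=2,j=1: stock 210.4125 → up 263.0156 (V=8.3333), down 195.6836 (V=7.0312). Price 6.7749; hedge Δ=0.0193, bond B=2.7059.
  t=2,j=2: stock 282.8125 → up 353.5156 (V=8.3333), down 263.0156 (V=8.3333). Price 6.9444; hedge Δ=0.0000, bond B=6.9444.
  t=1,j=0: stock 168.3300 → up 210.4125 (V=6.7749), down 156.5469 (V=4.9438). Price 5.4073; hedge Δ=0.0340, bond B=-0.3147.
  t=1,j=1: stock 226.2500 → up 282.8125 (V=6.9444), down 210.4125 (V=6.7749). Price 5.7650; hedge Δ=0.0023, bond B=5.2351.
  t=0,j=0: stock 181.0000 → up 226.2500 (V=5.7650), down 168.3300 (V=5.4073). Price 4.7576; hedge Δ=0.0062, bond B=3.6400.
Verification: the root portfolio costs Δ(0,0)·S0 + B(0,0) = 4.7576, matching V0.

(0,0): Delta=0.0062 Bond=3.6400
(1,0): Delta=0.0340 Bond=-0.3147
(1,1): Delta=0.0023 Bond=5.2351
(2,0): Delta=0.1404 Bond=-17.0288
(2,1): Delta=0.0193 Bond=2.7059
(2,2): Delta=0.0000 Bond=6.9444
(3,0): Delta=0.0000 Bond=0.0000
(3,1): Delta=0.1597 Bond=-24.2188
(3,2): Delta=0.0000 Bond=8.3333
(3,3): Delta=0.0000 Bond=8.3333
V0=4.7576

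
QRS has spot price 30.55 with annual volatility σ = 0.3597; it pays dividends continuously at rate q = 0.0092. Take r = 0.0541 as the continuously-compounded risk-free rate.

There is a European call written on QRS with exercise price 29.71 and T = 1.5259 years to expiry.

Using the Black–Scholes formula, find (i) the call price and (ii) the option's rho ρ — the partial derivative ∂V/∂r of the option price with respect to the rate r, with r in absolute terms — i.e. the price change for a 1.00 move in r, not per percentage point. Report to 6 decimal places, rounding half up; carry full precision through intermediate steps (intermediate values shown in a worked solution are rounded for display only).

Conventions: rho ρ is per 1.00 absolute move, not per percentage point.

price = 6.553391
ρ = 20.784251

σ√T = 0.3597·√1.5259 = 0.444328
d₁ = (ln(S/K) + (r−q+σ²/2)T) / (σ√T) = (ln(30.55/29.71) + (0.0541−0.0092+0.3597²/2)·1.5259) / 0.444328 = (0.027881 + 0.167227) / 0.444328 = 0.439107
d₂ = d₁ − σ√T = 0.439107 − 0.444328 = -0.005221
e^{−rT} = 0.920764
e^{−qT} = 0.986060
N(d₁) = 0.669708,  N(d₂) = 0.497917
Call price V = S·e^{−qT}·N(d₁) − K·e^{−rT}·N(d₂) = 20.174370 − 13.620979 = 6.553391
ρ = K·T·e^{−rT}·N(d₂) = 20.784251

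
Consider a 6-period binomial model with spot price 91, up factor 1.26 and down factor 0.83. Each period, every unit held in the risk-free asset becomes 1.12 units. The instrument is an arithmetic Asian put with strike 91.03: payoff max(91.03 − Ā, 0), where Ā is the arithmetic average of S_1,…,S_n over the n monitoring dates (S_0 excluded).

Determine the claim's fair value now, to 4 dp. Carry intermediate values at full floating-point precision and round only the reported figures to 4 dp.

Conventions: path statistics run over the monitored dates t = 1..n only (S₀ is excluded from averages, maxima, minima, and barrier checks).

Under the martingale measure an up-move has probability p* = 0.6744; value the claim as the probability-weighted average of per-path payoffs, discounted 6 periods at R = 1.12.
Enumerate all 2^6 = 64 price paths (U = up ×1.26, D = down ×0.83); each path with k up-moves has probability p*^k·(1−p*)^(6−k).
DDDDDD: Ā=49.8394, payoff=41.1906, prob=0.001191
UDDDDD: Ā=75.6598, payoff=15.3702, prob=0.002467
DUDDDD: Ā=69.1382, payoff=21.8918, prob=0.002467
UUDDDD: Ā=104.9567, payoff=0.0000, prob=0.005111
DDUDDD: Ā=63.7252, payoff=27.3048, prob=0.002467
UDUDDD: Ā=96.7394, payoff=0.0000, prob=0.005111
DUUDDD: Ā=90.2177, payoff=0.8123, prob=0.005111
UUUDDD: Ā=136.9571, payoff=0.0000, prob=0.010587
DDDUDD: Ā=59.2324, payoff=31.7976, prob=0.002467
UDDUDD: Ā=89.9191, payoff=1.1109, prob=0.005111
DUDUDD: Ā=83.3974, payoff=7.6326, prob=0.005111
UUDUDD: Ā=126.6033, payoff=0.0000, prob=0.010587
DDUUDD: Ā=77.9844, payoff=13.0456, prob=0.005111
UDUUDD: Ā=118.3860, payoff=0.0000, prob=0.010587
DUUUDD: Ā=111.8643, payoff=0.0000, prob=0.010587
UUUUDD: Ā=169.8181, payoff=0.0000, prob=0.021930
DDDDUD: Ā=55.5034, payoff=35.5266, prob=0.002467
UDDDUD: Ā=84.2582, payoff=6.7718, prob=0.005111
DUDDUD: Ā=77.7365, payoff=13.2935, prob=0.005111
UUDDUD: Ā=118.0096, payoff=0.0000, prob=0.010587
DDUDUD: Ā=72.3235, payoff=18.7065, prob=0.005111
UDUDUD: Ā=109.7923, payoff=0.0000, prob=0.010587
DUUDUD: Ā=103.2706, payoff=0.0000, prob=0.010587
UUUDUD: Ā=156.7723, payoff=0.0000, prob=0.021930
DDDUUD: Ā=67.8307, payoff=23.1993, prob=0.005111
UDDUUD: Ā=102.9720, payoff=0.0000, prob=0.010587
DUDUUD: Ā=96.4503, payoff=0.0000, prob=0.010587
UUDUUD: Ā=146.4185, payoff=0.0000, prob=0.021930
DDUUUD: Ā=91.0373, payoff=0.0000, prob=0.010587
UDUUUD: Ā=138.2012, payoff=0.0000, prob=0.021930
DUUUUD: Ā=131.6795, payoff=0.0000, prob=0.021930
UUUUUD: Ā=199.8991, payoff=0.0000, prob=0.045426
DDDDDU: Ā=52.4083, payoff=38.6217, prob=0.002467
UDDDDU: Ā=79.5596, payoff=11.4704, prob=0.005111
DUDDDU: Ā=73.0379, payoff=17.9921, prob=0.005111
UUDDDU: Ā=110.8769, payoff=0.0000, prob=0.010587
DDUDDU: Ā=67.6250, payoff=23.4050, prob=0.005111
UDUDDU: Ā=102.6596, payoff=0.0000, prob=0.010587
DUUDDU: Ā=96.1379, payoff=0.0000, prob=0.010587
UUUDDU: Ā=145.9443, payoff=0.0000, prob=0.021930
DDDUDU: Ā=63.1322, payoff=27.8978, prob=0.005111
UDDUDU: Ā=95.8392, payoff=0.0000, prob=0.010587
DUDUDU: Ā=89.3176, payoff=1.7124, prob=0.010587
UUDUDU: Ā=135.5905, payoff=0.0000, prob=0.021930
DDUUDU: Ā=83.9046, payoff=7.1254, prob=0.010587
UDUUDU: Ā=127.3732, payoff=0.0000, prob=0.021930
DUUUDU: Ā=120.8515, payoff=0.0000, prob=0.021930
UUUUDU: Ā=183.4614, payoff=0.0000, prob=0.045426
DDDDUU: Ā=59.4032, payoff=31.6268, prob=0.005111
UDDDUU: Ā=90.1783, payoff=0.8517, prob=0.010587
DUDDUU: Ā=83.6567, payoff=7.3733, prob=0.010587
UUDDUU: Ā=126.9969, payoff=0.0000, prob=0.021930
DDUDUU: Ā=78.2437, payoff=12.7863, prob=0.010587
UDUDUU: Ā=118.7796, payoff=0.0000, prob=0.021930
DUUDUU: Ā=112.2579, payoff=0.0000, prob=0.021930
UUUDUU: Ā=170.4156, payoff=0.0000, prob=0.045426
DDDUUU: Ā=73.7509, payoff=17.2791, prob=0.010587
UDDUUU: Ā=111.9592, payoff=0.0000, prob=0.021930
DUDUUU: Ā=105.4375, payoff=0.0000, prob=0.021930
UUDUUU: Ā=160.0618, payoff=0.0000, prob=0.045426
DDUUUU: Ā=100.0245, payoff=0.0000, prob=0.021930
UDUUUU: Ā=151.8445, payoff=0.0000, prob=0.045426
DUUUUU: Ā=145.3228, payoff=0.0000, prob=0.045426
UUUUUU: Ā=220.6106, payoff=0.0000, prob=0.094097
Price = Σ prob·payoff / R^6 = 1.975382 / 1.973823 = 1.0008

price = 1.0008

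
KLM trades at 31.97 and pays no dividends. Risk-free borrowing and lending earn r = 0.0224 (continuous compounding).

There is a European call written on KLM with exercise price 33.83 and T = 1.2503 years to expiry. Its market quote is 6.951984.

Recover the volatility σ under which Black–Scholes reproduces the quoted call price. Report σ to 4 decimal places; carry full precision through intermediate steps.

sigma = 0.5191

At σ = 0.5191 the Black–Scholes value reproduces the quote:
σ√T = 0.5191·√1.2503 = 0.580441
d₁ = (ln(S/K) + (r+σ²/2)T) / (σ√T) = (ln(31.97/33.83) + (0.0224+0.5191²/2)·1.2503) / 0.580441 = (-0.056550 + 0.196463) / 0.580441 = 0.241045
d₂ = d₁ − σ√T = 0.241045 − 0.580441 = -0.339396
e^{−rT} = 0.972382
N(d₁) = 0.595240,  N(d₂) = 0.367156
V = S·N(d₁) − K·e^{−rT}·N(d₂) = 19.029823 − 12.077839 = 6.951984 (matching the quote); vega is positive throughout, so no other σ reproduces this price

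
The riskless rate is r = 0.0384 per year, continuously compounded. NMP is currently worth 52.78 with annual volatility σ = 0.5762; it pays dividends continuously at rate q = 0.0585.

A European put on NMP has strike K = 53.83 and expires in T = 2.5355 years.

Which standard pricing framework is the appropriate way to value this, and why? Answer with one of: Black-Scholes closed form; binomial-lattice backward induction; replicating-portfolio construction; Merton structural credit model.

framework: Black-Scholes closed form

Key observation: the instrument is a plain European put (strike 53.83) on a lognormal asset; the exact continuous-time formula applies directly.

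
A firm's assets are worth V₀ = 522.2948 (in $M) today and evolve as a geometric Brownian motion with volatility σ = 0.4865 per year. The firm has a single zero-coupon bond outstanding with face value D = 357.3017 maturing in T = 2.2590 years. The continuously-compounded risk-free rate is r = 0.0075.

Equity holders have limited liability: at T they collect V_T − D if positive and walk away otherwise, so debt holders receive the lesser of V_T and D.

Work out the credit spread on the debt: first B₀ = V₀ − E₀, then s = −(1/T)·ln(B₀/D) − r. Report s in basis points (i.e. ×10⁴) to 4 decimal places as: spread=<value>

spread=768.3267

Work the structural quantities from V₀ = 522.2948 against face 357.3017:
d₁ = [ln(V₀/D) + (r + σ²/2)T] / (σ√T)
   = [ln(522.2948/357.3017) + (0.0075 + 0.5·0.4865²)·2.2590] / (0.4865·√2.2590)
   = [0.379652 + 0.284275] / 0.731208 = 0.907986
d₂ = d₁ − σ√T = 0.907986 − 0.731208 = 0.176778
N(d₁) = 0.818057,  N(d₂) = 0.570159,  e^(−rT) = 0.983200
E₀ = V₀·N(d₁) − D·e^(−rT)·N(d₂)
   = 522.2948·0.818057 − 357.3017·0.983200·0.570159 = 226.970809
B₀ = V₀ − E₀ = 522.2948 − 226.970809 = 295.323991
spread = −(1/T)·ln(B₀/D) − r = −(1/2.2590)·ln(295.323991/357.3017) − 0.0075 = 0.07683267
in basis points: 0.07683267 × 10⁴ = 768.3267 bp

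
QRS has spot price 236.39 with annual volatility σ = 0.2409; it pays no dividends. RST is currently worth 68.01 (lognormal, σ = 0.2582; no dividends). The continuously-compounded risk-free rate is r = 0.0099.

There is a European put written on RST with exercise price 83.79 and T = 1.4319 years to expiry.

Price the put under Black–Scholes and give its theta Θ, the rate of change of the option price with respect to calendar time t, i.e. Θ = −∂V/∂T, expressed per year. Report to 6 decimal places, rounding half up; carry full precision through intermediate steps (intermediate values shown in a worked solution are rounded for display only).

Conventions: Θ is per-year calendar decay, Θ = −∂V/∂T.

σ√T = 0.2582·√1.4319 = 0.308967
d₁ = (ln(S/K) + (r+σ²/2)T) / (σ√T) = (ln(68.01/83.79) + (0.0099+0.2582²/2)·1.4319) / 0.308967 = (-0.208659 + 0.061906) / 0.308967 = -0.474978
d₂ = d₁ − σ√T = -0.474978 − 0.308967 = -0.783945
e^{−rT} = 0.985924
N(−d₁) = 0.682599,  N(−d₂) = 0.783464
Put price V = K·e^{−rT}·N(−d₂) − S·N(−d₁) = 64.722415 − 46.423536 = 18.298879
φ(d₁) = (1/√(2π))·e^{−d₁²/2} = 0.356386
Θ = −S·φ(d₁)·σ/(2√T) + r·K·e^{−rT}·N(−d₂) = −2.614950 + 0.640752 = -1.974198

price = 18.298879
Θ = -1.974198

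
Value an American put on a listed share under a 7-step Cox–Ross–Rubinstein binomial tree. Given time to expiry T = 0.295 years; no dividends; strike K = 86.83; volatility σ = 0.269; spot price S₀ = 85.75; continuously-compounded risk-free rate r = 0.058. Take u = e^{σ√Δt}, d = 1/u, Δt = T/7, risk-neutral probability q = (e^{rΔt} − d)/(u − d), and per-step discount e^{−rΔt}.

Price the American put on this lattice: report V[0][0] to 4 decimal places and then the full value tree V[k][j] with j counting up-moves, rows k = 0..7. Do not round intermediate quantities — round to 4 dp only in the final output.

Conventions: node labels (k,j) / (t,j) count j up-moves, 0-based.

price = 5.0801
tree:
5.0801
7.4160 2.8453
10.4572 4.5102 1.2488
14.1716 6.9152 2.2059 0.3291
18.0752 10.1664 3.8040 0.6709 0.0000
21.7690 14.1716 6.3417 1.3680 0.0000 0.0000
25.2645 18.0752 10.0464 2.7892 0.0000 0.0000 0.0000
28.5721 21.7690 14.1716 5.6869 0.0000 0.0000 0.0000 0.0000

params: Δt=0.04214 u=1.05678 d=0.94627 q=0.50835 e^(-rΔt)=0.99756
t_7 payoffs: 28.5721 21.7690 14.1716 5.6869 0.0000 0.0000 0.0000 0.0000
k=6: node(6,0) S=61.5655 payoff=25.2645 vs cont=25.0525 → 25.2645 [stop]  node(6,1) S=68.7548 payoff=18.0752 vs cont=17.8632 → 18.0752 [stop]  node(6,2) S=76.7836 payoff=10.0464 vs cont=9.8344 → 10.0464 [stop]  node(6,3) S=85.7500 payoff=1.0800 vs cont=2.7892 → 2.7892 [wait]  node(6,4) S=95.7634 payoff=0.0000 vs cont=0.0000 → 0.0000 [wait]  node(6,5) S=106.9461 payoff=0.0000 vs cont=0.0000 → 0.0000 [wait]  node(6,6) S=119.4347 payoff=0.0000 vs cont=0.0000 → 0.0000 [wait]
k=5: node(5,0) S=65.0610 payoff=21.7690 vs cont=21.5571 → 21.7690 [stop]  node(5,1) S=72.6584 payoff=14.1716 vs cont=13.9596 → 14.1716 [stop]  node(5,2) S=81.1431 payoff=5.6869 vs cont=6.3417 → 6.3417 [wait]  node(5,3) S=90.6185 payoff=0.0000 vs cont=1.3680 → 1.3680 [wait]  node(5,4) S=101.2004 payoff=0.0000 vs cont=0.0000 → 0.0000 [wait]  node(5,5) S=113.0180 payoff=0.0000 vs cont=0.0000 → 0.0000 [wait]
k=4: node(4,0) S=68.7548 payoff=18.0752 vs cont=17.8632 → 18.0752 [stop]  node(4,1) S=76.7836 payoff=10.0464 vs cont=10.1664 → 10.1664 [wait]  node(4,2) S=85.7500 payoff=1.0800 vs cont=3.8040 → 3.8040 [wait]  node(4,3) S=95.7634 payoff=0.0000 vs cont=0.6709 → 0.6709 [wait]  node(4,4) S=106.9461 payoff=0.0000 vs cont=0.0000 → 0.0000 [wait]
k=3: node(3,0) S=72.6584 payoff=14.1716 vs cont=14.0205 → 14.1716 [stop]  node(3,1) S=81.1431 payoff=5.6869 vs cont=6.9152 → 6.9152 [wait]  node(3,2) S=90.6185 payoff=0.0000 vs cont=2.2059 → 2.2059 [wait]  node(3,3) S=101.2004 payoff=0.0000 vs cont=0.3291 → 0.3291 [wait]
k=2: node(2,0) S=76.7836 payoff=10.0464 vs cont=10.4572 → 10.4572 [wait]  node(2,1) S=85.7500 payoff=1.0800 vs cont=4.5102 → 4.5102 [wait]  node(2,2) S=95.7634 payoff=0.0000 vs cont=1.2488 → 1.2488 [wait]
k=1: node(1,0) S=81.1431 payoff=5.6869 vs cont=7.4160 → 7.4160 [wait]  node(1,1) S=90.6185 payoff=0.0000 vs cont=2.8453 → 2.8453 [wait]
k=0: node(0,0) S=85.7500 payoff=1.0800 vs cont=5.0801 → 5.0801 [wait]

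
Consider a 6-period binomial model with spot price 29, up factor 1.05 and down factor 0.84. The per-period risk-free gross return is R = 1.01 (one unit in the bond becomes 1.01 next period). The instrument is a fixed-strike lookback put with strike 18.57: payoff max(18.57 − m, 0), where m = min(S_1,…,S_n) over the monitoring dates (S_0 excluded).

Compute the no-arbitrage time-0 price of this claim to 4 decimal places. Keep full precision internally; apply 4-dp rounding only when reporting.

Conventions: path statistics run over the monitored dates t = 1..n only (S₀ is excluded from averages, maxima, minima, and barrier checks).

Risk-neutral up-probability p* = (R−d)/(u−d) = (1.01−0.84)/(1.05−0.84) = 0.8095; the claim prices as the p*-weighted sum of path payoffs discounted by R^6.
Enumerate all 2^6 = 64 price paths (U = up ×1.05, D = down ×0.84); each path with k up-moves has probability p*^k·(1−p*)^(6−k).
DDDDDD: m=10.1876, payoff=8.3824, prob=0.000048
UDDDDD: m=12.7346, payoff=5.8354, prob=0.000203
DUDDDD: m=12.7346, payoff=5.8354, prob=0.000203
UUDDDD: m=15.9182, payoff=2.6518, prob=0.000863
DDUDDD: m=12.7346, payoff=5.8354, prob=0.000203
UDUDDD: m=15.9182, payoff=2.6518, prob=0.000863
DUUDDD: m=15.9182, payoff=2.6518, prob=0.000863
UUUDDD: m=19.8977, payoff=0.0000, prob=0.003666
DDDUDD: m=12.7346, payoff=5.8354, prob=0.000203
UDDUDD: m=15.9182, payoff=2.6518, prob=0.000863
DUDUDD: m=15.9182, payoff=2.6518, prob=0.000863
UUDUDD: m=19.8977, payoff=0.0000, prob=0.003666
DDUUDD: m=15.9182, payoff=2.6518, prob=0.000863
UDUUDD: m=19.8977, payoff=0.0000, prob=0.003666
DUUUDD: m=19.8977, payoff=0.0000, prob=0.003666
UUUUDD: m=24.8722, payoff=0.0000, prob=0.015581
DDDDUD: m=12.7346, payoff=5.8354, prob=0.000203
UDDDUD: m=15.9182, payoff=2.6518, prob=0.000863
DUDDUD: m=15.9182, payoff=2.6518, prob=0.000863
UUDDUD: m=19.8977, payoff=0.0000, prob=0.003666
DDUDUD: m=15.9182, payoff=2.6518, prob=0.000863
UDUDUD: m=19.8977, payoff=0.0000, prob=0.003666
DUUDUD: m=19.8977, payoff=0.0000, prob=0.003666
UUUDUD: m=24.8722, payoff=0.0000, prob=0.015581
DDDUUD: m=15.9182, payoff=2.6518, prob=0.000863
UDDUUD: m=19.8977, payoff=0.0000, prob=0.003666
DUDUUD: m=19.8977, payoff=0.0000, prob=0.003666
UUDUUD: m=24.8722, payoff=0.0000, prob=0.015581
DDUUUD: m=19.8977, payoff=0.0000, prob=0.003666
UDUUUD: m=24.8722, payoff=0.0000, prob=0.015581
DUUUUD: m=24.3600, payoff=0.0000, prob=0.015581
UUUUUD: m=30.4500, payoff=0.0000, prob=0.066220
DDDDDU: m=12.1281, payoff=6.4419, prob=0.000203
UDDDDU: m=15.1602, payoff=3.4098, prob=0.000863
DUDDDU: m=15.1602, payoff=3.4098, prob=0.000863
UUDDDU: m=18.9502, payoff=0.0000, prob=0.003666
DDUDDU: m=15.1602, payoff=3.4098, prob=0.000863
UDUDDU: m=18.9502, payoff=0.0000, prob=0.003666
DUUDDU: m=18.9502, payoff=0.0000, prob=0.003666
UUUDDU: m=23.6878, payoff=0.0000, prob=0.015581
DDDUDU: m=15.1602, payoff=3.4098, prob=0.000863
UDDUDU: m=18.9502, payoff=0.0000, prob=0.003666
DUDUDU: m=18.9502, payoff=0.0000, prob=0.003666
UUDUDU: m=23.6878, payoff=0.0000, prob=0.015581
DDUUDU: m=18.9502, payoff=0.0000, prob=0.003666
UDUUDU: m=23.6878, payoff=0.0000, prob=0.015581
DUUUDU: m=23.6878, payoff=0.0000, prob=0.015581
UUUUDU: m=29.6097, payoff=0.0000, prob=0.066220
DDDDUU: m=14.4383, payoff=4.1317, prob=0.000863
UDDDUU: m=18.0478, payoff=0.5222, prob=0.003666
DUDDUU: m=18.0478, payoff=0.5222, prob=0.003666
UUDDUU: m=22.5598, payoff=0.0000, prob=0.015581
DDUDUU: m=18.0478, payoff=0.5222, prob=0.003666
UDUDUU: m=22.5598, payoff=0.0000, prob=0.015581
DUUDUU: m=22.5598, payoff=0.0000, prob=0.015581
UUUDUU: m=28.1997, payoff=0.0000, prob=0.066220
DDDUUU: m=17.1884, payoff=1.3816, prob=0.003666
UDDUUU: m=21.4855, payoff=0.0000, prob=0.015581
DUDUUU: m=21.4855, payoff=0.0000, prob=0.015581
UUDUUU: m=26.8569, payoff=0.0000, prob=0.066220
DDUUUU: m=20.4624, payoff=0.0000, prob=0.015581
UDUUUU: m=25.5780, payoff=0.0000, prob=0.066220
DUUUUU: m=24.3600, payoff=0.0000, prob=0.066220
UUUUUU: m=30.4500, payoff=0.0000, prob=0.281435
Price = Σ prob·payoff / R^6 = 0.056643 / 1.061520 = 0.0534

price = 0.0534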